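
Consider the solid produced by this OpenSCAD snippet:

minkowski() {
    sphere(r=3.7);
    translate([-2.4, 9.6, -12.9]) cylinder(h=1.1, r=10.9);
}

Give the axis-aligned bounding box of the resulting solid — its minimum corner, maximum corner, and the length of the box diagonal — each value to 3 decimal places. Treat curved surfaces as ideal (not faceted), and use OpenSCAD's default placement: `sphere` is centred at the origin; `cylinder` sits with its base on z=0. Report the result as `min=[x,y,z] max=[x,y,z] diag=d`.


A = translate([-2.4, 9.6, -12.9]) cylinder(h=1.1, r=10.9) → bbox [-13.3,-1.3,-12.9] .. [8.5,20.5,-11.8]
B = sphere(r=3.7) → bbox [-3.7,-3.7,-3.7] .. [3.7,3.7,3.7]
lo = A.lo+B.lo = [-13.3-3.7, -1.3-3.7, -12.9-3.7] = [-17.000,-5.000,-16.600]
hi = A.hi+B.hi = [8.5+3.7, 20.5+3.7, -11.8+3.7] = [12.200,24.200,-8.100]
diag = √(29.2²+29.2²+8.5²) = √1777.53 = 42.161

min=[-17.000,-5.000,-16.600] max=[12.200,24.200,-8.100] diag=42.161


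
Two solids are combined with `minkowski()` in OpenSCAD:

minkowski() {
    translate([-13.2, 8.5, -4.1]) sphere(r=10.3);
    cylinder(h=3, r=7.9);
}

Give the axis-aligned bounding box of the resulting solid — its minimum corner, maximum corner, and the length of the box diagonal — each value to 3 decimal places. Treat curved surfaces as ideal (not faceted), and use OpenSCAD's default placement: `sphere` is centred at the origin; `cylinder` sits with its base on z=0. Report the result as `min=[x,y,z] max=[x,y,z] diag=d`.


A = translate([-13.2, 8.5, -4.1]) sphere(r=10.3) → bbox [-23.5,-1.8,-14.4] .. [-2.9,18.8,6.2]
B = cylinder(h=3, r=7.9) → bbox [-7.9,-7.9,0] .. [7.9,7.9,3]
lo = A.lo+B.lo = [-23.5-7.9, -1.8-7.9, -14.4+0] = [-31.400,-9.700,-14.400]
hi = A.hi+B.hi = [-2.9+7.9, 18.8+7.9, 6.2+3] = [5.000,26.700,9.200]
diag = √(36.4²+36.4²+23.6²) = √3206.88 = 56.629

min=[-31.400,-9.700,-14.400] max=[5.000,26.700,9.200] diag=56.629


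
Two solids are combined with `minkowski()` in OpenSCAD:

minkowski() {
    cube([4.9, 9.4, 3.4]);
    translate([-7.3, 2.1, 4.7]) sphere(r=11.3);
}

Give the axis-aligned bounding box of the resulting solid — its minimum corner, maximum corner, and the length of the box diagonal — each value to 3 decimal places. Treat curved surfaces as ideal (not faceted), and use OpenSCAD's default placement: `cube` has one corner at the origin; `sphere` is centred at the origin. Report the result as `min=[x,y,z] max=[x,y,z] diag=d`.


min=[-18.600,-9.200,-6.600] max=[8.900,22.800,19.400] diag=49.561

A = translate([-7.3, 2.1, 4.7]) sphere(r=11.3) → bbox [-18.6,-9.2,-6.6] .. [4,13.4,16]
B = cube([4.9, 9.4, 3.4]) → bbox [0,0,0] .. [4.9,9.4,3.4]
lo = A.lo+B.lo = [-18.6+0, -9.2+0, -6.6+0] = [-18.600,-9.200,-6.600]
hi = A.hi+B.hi = [4+4.9, 13.4+9.4, 16+3.4] = [8.900,22.800,19.400]
diag = √(27.5²+32²+26²) = √2456.25 = 49.561


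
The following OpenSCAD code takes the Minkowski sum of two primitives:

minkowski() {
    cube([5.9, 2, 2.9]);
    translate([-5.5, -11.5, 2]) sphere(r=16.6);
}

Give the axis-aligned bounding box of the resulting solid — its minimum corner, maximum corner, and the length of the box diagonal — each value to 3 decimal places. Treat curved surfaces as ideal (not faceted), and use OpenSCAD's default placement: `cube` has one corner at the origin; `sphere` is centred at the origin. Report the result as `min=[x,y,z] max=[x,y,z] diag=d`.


A = translate([-5.5, -11.5, 2]) sphere(r=16.6) → bbox [-22.1,-28.1,-14.6] .. [11.1,5.1,18.6]
B = cube([5.9, 2, 2.9]) → bbox [0,0,0] .. [5.9,2,2.9]
lo = A.lo+B.lo = [-22.1+0, -28.1+0, -14.6+0] = [-22.100,-28.100,-14.600]
hi = A.hi+B.hi = [11.1+5.9, 5.1+2, 18.6+2.9] = [17.000,7.100,21.500]
diag = √(39.1²+35.2²+36.1²) = √4071.06 = 63.805

min=[-22.100,-28.100,-14.600] max=[17.000,7.100,21.500] diag=63.805


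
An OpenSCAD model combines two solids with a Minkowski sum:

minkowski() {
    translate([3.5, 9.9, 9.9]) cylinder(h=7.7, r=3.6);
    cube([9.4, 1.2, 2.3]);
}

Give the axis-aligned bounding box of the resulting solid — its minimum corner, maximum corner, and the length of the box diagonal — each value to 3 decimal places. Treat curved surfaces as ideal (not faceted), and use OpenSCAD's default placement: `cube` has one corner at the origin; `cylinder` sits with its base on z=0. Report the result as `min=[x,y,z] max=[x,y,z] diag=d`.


A = translate([3.5, 9.9, 9.9]) cylinder(h=7.7, r=3.6) → bbox [-0.1,6.3,9.9] .. [7.1,13.5,17.6]
B = cube([9.4, 1.2, 2.3]) → bbox [0,0,0] .. [9.4,1.2,2.3]
lo = A.lo+B.lo = [-0.1+0, 6.3+0, 9.9+0] = [-0.100,6.300,9.900]
hi = A.hi+B.hi = [7.1+9.4, 13.5+1.2, 17.6+2.3] = [16.500,14.700,19.900]
diag = √(16.6²+8.4²+10²) = √446.12 = 21.122

min=[-0.100,6.300,9.900] max=[16.500,14.700,19.900] diag=21.122


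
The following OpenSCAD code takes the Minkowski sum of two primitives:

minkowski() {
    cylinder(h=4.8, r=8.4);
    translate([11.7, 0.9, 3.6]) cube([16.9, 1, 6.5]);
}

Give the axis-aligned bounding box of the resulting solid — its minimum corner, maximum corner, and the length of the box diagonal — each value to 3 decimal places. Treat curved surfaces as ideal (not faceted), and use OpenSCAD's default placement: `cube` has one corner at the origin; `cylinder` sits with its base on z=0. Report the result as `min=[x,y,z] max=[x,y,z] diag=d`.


min=[3.300,-7.500,3.600] max=[37.000,10.300,14.900] diag=39.752

A = translate([11.7, 0.9, 3.6]) cube([16.9, 1, 6.5]) → bbox [11.7,0.9,3.6] .. [28.6,1.9,10.1]
B = cylinder(h=4.8, r=8.4) → bbox [-8.4,-8.4,0] .. [8.4,8.4,4.8]
lo = A.lo+B.lo = [11.7-8.4, 0.9-8.4, 3.6+0] = [3.300,-7.500,3.600]
hi = A.hi+B.hi = [28.6+8.4, 1.9+8.4, 10.1+4.8] = [37.000,10.300,14.900]
diag = √(33.7²+17.8²+11.3²) = √1580.22 = 39.752


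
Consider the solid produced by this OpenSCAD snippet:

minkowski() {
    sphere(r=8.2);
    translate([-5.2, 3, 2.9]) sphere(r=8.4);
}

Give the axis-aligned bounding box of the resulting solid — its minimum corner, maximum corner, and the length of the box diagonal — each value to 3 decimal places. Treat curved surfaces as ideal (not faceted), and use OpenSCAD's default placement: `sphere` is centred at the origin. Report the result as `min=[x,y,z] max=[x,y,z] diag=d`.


min=[-21.800,-13.600,-13.700] max=[11.400,19.600,19.500] diag=57.504

A = translate([-5.2, 3, 2.9]) sphere(r=8.4) → bbox [-13.6,-5.4,-5.5] .. [3.2,11.4,11.3]
B = sphere(r=8.2) → bbox [-8.2,-8.2,-8.2] .. [8.2,8.2,8.2]
lo = A.lo+B.lo = [-13.6-8.2, -5.4-8.2, -5.5-8.2] = [-21.800,-13.600,-13.700]
hi = A.hi+B.hi = [3.2+8.2, 11.4+8.2, 11.3+8.2] = [11.400,19.600,19.500]
diag = √(33.2²+33.2²+33.2²) = √3306.72 = 57.504


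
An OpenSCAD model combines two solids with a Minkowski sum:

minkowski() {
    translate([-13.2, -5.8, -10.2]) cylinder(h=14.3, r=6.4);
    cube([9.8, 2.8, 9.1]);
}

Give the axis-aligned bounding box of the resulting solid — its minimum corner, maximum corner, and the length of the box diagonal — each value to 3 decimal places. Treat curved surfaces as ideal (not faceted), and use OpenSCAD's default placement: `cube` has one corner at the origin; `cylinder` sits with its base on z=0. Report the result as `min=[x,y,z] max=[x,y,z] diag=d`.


min=[-19.600,-12.200,-10.200] max=[3.000,3.400,13.200] diag=36.079

A = translate([-13.2, -5.8, -10.2]) cylinder(h=14.3, r=6.4) → bbox [-19.6,-12.2,-10.2] .. [-6.8,0.6,4.1]
B = cube([9.8, 2.8, 9.1]) → bbox [0,0,0] .. [9.8,2.8,9.1]
lo = A.lo+B.lo = [-19.6+0, -12.2+0, -10.2+0] = [-19.600,-12.200,-10.200]
hi = A.hi+B.hi = [-6.8+9.8, 0.6+2.8, 4.1+9.1] = [3.000,3.400,13.200]
diag = √(22.6²+15.6²+23.4²) = √1301.68 = 36.079


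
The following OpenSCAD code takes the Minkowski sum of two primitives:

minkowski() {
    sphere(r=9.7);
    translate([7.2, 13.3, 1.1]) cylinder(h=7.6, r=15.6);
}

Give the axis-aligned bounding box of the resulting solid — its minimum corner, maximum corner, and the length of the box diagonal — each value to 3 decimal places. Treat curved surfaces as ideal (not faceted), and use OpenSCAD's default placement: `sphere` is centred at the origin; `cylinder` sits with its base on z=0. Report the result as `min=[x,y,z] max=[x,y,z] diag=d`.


min=[-18.100,-12.000,-8.600] max=[32.500,38.600,18.400] diag=76.483

A = translate([7.2, 13.3, 1.1]) cylinder(h=7.6, r=15.6) → bbox [-8.4,-2.3,1.1] .. [22.8,28.9,8.7]
B = sphere(r=9.7) → bbox [-9.7,-9.7,-9.7] .. [9.7,9.7,9.7]
lo = A.lo+B.lo = [-8.4-9.7, -2.3-9.7, 1.1-9.7] = [-18.100,-12.000,-8.600]
hi = A.hi+B.hi = [22.8+9.7, 28.9+9.7, 8.7+9.7] = [32.500,38.600,18.400]
diag = √(50.6²+50.6²+27²) = √5849.72 = 76.483


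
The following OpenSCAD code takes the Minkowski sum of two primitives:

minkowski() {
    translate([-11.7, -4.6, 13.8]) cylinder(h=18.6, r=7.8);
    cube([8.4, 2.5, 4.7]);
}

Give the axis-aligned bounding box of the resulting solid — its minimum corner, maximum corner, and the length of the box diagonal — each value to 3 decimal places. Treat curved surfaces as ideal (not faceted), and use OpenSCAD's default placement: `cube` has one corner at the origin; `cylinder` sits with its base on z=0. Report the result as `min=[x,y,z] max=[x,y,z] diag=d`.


min=[-19.500,-12.400,13.800] max=[4.500,5.700,37.100] diag=38.033

A = translate([-11.7, -4.6, 13.8]) cylinder(h=18.6, r=7.8) → bbox [-19.5,-12.4,13.8] .. [-3.9,3.2,32.4]
B = cube([8.4, 2.5, 4.7]) → bbox [0,0,0] .. [8.4,2.5,4.7]
lo = A.lo+B.lo = [-19.5+0, -12.4+0, 13.8+0] = [-19.500,-12.400,13.800]
hi = A.hi+B.hi = [-3.9+8.4, 3.2+2.5, 32.4+4.7] = [4.500,5.700,37.100]
diag = √(24²+18.1²+23.3²) = √1446.5 = 38.033


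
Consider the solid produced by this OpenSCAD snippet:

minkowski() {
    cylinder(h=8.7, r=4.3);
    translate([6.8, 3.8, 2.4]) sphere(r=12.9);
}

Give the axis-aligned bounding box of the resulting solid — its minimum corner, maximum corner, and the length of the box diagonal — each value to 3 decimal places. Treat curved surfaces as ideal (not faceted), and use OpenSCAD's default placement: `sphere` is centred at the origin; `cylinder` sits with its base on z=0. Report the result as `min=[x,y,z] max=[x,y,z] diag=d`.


A = translate([6.8, 3.8, 2.4]) sphere(r=12.9) → bbox [-6.1,-9.1,-10.5] .. [19.7,16.7,15.3]
B = cylinder(h=8.7, r=4.3) → bbox [-4.3,-4.3,0] .. [4.3,4.3,8.7]
lo = A.lo+B.lo = [-6.1-4.3, -9.1-4.3, -10.5+0] = [-10.400,-13.400,-10.500]
hi = A.hi+B.hi = [19.7+4.3, 16.7+4.3, 15.3+8.7] = [24.000,21.000,24.000]
diag = √(34.4²+34.4²+34.5²) = √3556.97 = 59.640

min=[-10.400,-13.400,-10.500] max=[24.000,21.000,24.000] diag=59.640


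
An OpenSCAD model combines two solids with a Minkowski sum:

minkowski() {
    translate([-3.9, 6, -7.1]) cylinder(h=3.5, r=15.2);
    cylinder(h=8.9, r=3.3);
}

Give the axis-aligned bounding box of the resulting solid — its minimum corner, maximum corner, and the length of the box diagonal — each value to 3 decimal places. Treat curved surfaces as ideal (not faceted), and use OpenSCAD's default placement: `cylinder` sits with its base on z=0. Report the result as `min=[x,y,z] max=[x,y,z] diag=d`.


A = translate([-3.9, 6, -7.1]) cylinder(h=3.5, r=15.2) → bbox [-19.1,-9.2,-7.1] .. [11.3,21.2,-3.6]
B = cylinder(h=8.9, r=3.3) → bbox [-3.3,-3.3,0] .. [3.3,3.3,8.9]
lo = A.lo+B.lo = [-19.1-3.3, -9.2-3.3, -7.1+0] = [-22.400,-12.500,-7.100]
hi = A.hi+B.hi = [11.3+3.3, 21.2+3.3, -3.6+8.9] = [14.600,24.500,5.300]
diag = √(37²+37²+12.4²) = √2891.76 = 53.775

min=[-22.400,-12.500,-7.100] max=[14.600,24.500,5.300] diag=53.775


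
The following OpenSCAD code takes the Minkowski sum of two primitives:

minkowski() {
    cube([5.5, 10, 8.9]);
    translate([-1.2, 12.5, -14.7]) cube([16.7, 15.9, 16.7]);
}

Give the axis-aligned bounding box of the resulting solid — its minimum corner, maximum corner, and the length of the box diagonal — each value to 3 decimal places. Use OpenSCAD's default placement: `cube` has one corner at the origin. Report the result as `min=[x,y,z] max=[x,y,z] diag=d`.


min=[-1.200,12.500,-14.700] max=[21.000,38.400,10.900] diag=42.650

A = translate([-1.2, 12.5, -14.7]) cube([16.7, 15.9, 16.7]) → bbox [-1.2,12.5,-14.7] .. [15.5,28.4,2]
B = cube([5.5, 10, 8.9]) → bbox [0,0,0] .. [5.5,10,8.9]
lo = A.lo+B.lo = [-1.2+0, 12.5+0, -14.7+0] = [-1.200,12.500,-14.700]
hi = A.hi+B.hi = [15.5+5.5, 28.4+10, 2+8.9] = [21.000,38.400,10.900]
diag = √(22.2²+25.9²+25.6²) = √1819.01 = 42.650


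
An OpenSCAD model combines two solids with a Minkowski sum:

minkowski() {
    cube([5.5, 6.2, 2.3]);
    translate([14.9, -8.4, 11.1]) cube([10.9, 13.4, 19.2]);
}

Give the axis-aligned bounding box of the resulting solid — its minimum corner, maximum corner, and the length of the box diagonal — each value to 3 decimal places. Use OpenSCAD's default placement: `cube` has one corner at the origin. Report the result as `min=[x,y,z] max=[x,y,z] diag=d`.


min=[14.900,-8.400,11.100] max=[31.300,11.200,32.600] diag=33.397

A = translate([14.9, -8.4, 11.1]) cube([10.9, 13.4, 19.2]) → bbox [14.9,-8.4,11.1] .. [25.8,5,30.3]
B = cube([5.5, 6.2, 2.3]) → bbox [0,0,0] .. [5.5,6.2,2.3]
lo = A.lo+B.lo = [14.9+0, -8.4+0, 11.1+0] = [14.900,-8.400,11.100]
hi = A.hi+B.hi = [25.8+5.5, 5+6.2, 30.3+2.3] = [31.300,11.200,32.600]
diag = √(16.4²+19.6²+21.5²) = √1115.37 = 33.397


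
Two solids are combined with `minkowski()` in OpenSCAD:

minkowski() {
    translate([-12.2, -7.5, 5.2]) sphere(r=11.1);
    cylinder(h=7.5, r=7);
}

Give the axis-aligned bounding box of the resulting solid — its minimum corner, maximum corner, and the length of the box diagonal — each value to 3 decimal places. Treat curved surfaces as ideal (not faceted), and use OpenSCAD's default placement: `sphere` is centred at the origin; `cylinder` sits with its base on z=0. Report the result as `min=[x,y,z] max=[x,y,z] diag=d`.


A = translate([-12.2, -7.5, 5.2]) sphere(r=11.1) → bbox [-23.3,-18.6,-5.9] .. [-1.1,3.6,16.3]
B = cylinder(h=7.5, r=7) → bbox [-7,-7,0] .. [7,7,7.5]
lo = A.lo+B.lo = [-23.3-7, -18.6-7, -5.9+0] = [-30.300,-25.600,-5.900]
hi = A.hi+B.hi = [-1.1+7, 3.6+7, 16.3+7.5] = [5.900,10.600,23.800]
diag = √(36.2²+36.2²+29.7²) = √3502.97 = 59.186

min=[-30.300,-25.600,-5.900] max=[5.900,10.600,23.800] diag=59.186


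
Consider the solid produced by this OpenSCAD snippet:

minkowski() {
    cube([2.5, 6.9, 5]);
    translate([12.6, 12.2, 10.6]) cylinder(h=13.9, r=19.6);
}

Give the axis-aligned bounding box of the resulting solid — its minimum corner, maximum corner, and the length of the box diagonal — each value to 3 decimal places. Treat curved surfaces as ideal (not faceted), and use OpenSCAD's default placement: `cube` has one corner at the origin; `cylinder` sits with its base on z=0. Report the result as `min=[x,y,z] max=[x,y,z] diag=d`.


A = translate([12.6, 12.2, 10.6]) cylinder(h=13.9, r=19.6) → bbox [-7,-7.4,10.6] .. [32.2,31.8,24.5]
B = cube([2.5, 6.9, 5]) → bbox [0,0,0] .. [2.5,6.9,5]
lo = A.lo+B.lo = [-7+0, -7.4+0, 10.6+0] = [-7.000,-7.400,10.600]
hi = A.hi+B.hi = [32.2+2.5, 31.8+6.9, 24.5+5] = [34.700,38.700,29.500]
diag = √(41.7²+46.1²+18.9²) = √4221.31 = 64.972

min=[-7.000,-7.400,10.600] max=[34.700,38.700,29.500] diag=64.972


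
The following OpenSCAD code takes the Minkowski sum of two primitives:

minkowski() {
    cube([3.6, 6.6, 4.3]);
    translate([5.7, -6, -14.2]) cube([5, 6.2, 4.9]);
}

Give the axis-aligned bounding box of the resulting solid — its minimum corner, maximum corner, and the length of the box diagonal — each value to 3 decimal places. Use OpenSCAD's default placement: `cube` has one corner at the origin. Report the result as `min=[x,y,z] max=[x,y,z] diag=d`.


min=[5.700,-6.000,-14.200] max=[14.300,6.800,-5.000] diag=17.957

A = translate([5.7, -6, -14.2]) cube([5, 6.2, 4.9]) → bbox [5.7,-6,-14.2] .. [10.7,0.2,-9.3]
B = cube([3.6, 6.6, 4.3]) → bbox [0,0,0] .. [3.6,6.6,4.3]
lo = A.lo+B.lo = [5.7+0, -6+0, -14.2+0] = [5.700,-6.000,-14.200]
hi = A.hi+B.hi = [10.7+3.6, 0.2+6.6, -9.3+4.3] = [14.300,6.800,-5.000]
diag = √(8.6²+12.8²+9.2²) = √322.44 = 17.957


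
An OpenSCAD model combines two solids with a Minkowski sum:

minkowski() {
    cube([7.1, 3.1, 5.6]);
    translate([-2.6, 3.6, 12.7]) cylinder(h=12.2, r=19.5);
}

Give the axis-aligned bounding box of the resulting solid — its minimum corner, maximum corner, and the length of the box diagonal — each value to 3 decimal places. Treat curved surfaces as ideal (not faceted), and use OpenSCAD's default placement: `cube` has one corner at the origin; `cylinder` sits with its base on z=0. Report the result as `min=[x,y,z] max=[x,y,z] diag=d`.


min=[-22.100,-15.900,12.700] max=[24.000,26.200,30.500] diag=64.919

A = translate([-2.6, 3.6, 12.7]) cylinder(h=12.2, r=19.5) → bbox [-22.1,-15.9,12.7] .. [16.9,23.1,24.9]
B = cube([7.1, 3.1, 5.6]) → bbox [0,0,0] .. [7.1,3.1,5.6]
lo = A.lo+B.lo = [-22.1+0, -15.9+0, 12.7+0] = [-22.100,-15.900,12.700]
hi = A.hi+B.hi = [16.9+7.1, 23.1+3.1, 24.9+5.6] = [24.000,26.200,30.500]
diag = √(46.1²+42.1²+17.8²) = √4214.46 = 64.919


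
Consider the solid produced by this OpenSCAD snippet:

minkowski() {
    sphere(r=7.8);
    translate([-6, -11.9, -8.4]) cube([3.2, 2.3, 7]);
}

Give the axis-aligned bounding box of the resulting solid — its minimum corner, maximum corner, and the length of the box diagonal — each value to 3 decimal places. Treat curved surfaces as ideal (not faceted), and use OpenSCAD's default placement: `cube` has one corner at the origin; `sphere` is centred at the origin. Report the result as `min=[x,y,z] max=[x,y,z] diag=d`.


min=[-13.800,-19.700,-16.200] max=[5.000,-1.800,6.400] diag=34.418

A = translate([-6, -11.9, -8.4]) cube([3.2, 2.3, 7]) → bbox [-6,-11.9,-8.4] .. [-2.8,-9.6,-1.4]
B = sphere(r=7.8) → bbox [-7.8,-7.8,-7.8] .. [7.8,7.8,7.8]
lo = A.lo+B.lo = [-6-7.8, -11.9-7.8, -8.4-7.8] = [-13.800,-19.700,-16.200]
hi = A.hi+B.hi = [-2.8+7.8, -9.6+7.8, -1.4+7.8] = [5.000,-1.800,6.400]
diag = √(18.8²+17.9²+22.6²) = √1184.61 = 34.418


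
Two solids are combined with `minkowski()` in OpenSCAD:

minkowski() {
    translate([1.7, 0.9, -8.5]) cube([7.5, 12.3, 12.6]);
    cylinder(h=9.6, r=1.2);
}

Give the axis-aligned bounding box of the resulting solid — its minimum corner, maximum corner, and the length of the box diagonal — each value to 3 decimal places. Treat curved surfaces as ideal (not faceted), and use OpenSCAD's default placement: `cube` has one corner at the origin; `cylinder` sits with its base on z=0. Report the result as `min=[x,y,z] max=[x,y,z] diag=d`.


min=[0.500,-0.300,-8.500] max=[10.400,14.400,13.700] diag=28.407

A = translate([1.7, 0.9, -8.5]) cube([7.5, 12.3, 12.6]) → bbox [1.7,0.9,-8.5] .. [9.2,13.2,4.1]
B = cylinder(h=9.6, r=1.2) → bbox [-1.2,-1.2,0] .. [1.2,1.2,9.6]
lo = A.lo+B.lo = [1.7-1.2, 0.9-1.2, -8.5+0] = [0.500,-0.300,-8.500]
hi = A.hi+B.hi = [9.2+1.2, 13.2+1.2, 4.1+9.6] = [10.400,14.400,13.700]
diag = √(9.9²+14.7²+22.2²) = √806.94 = 28.407


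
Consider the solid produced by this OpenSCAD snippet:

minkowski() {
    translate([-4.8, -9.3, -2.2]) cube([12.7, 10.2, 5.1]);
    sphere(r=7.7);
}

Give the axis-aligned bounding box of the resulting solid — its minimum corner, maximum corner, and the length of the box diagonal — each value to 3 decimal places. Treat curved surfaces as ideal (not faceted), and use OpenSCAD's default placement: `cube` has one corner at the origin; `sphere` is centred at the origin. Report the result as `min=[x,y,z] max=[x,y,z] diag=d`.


min=[-12.500,-17.000,-9.900] max=[15.600,8.600,10.600] diag=43.188

A = translate([-4.8, -9.3, -2.2]) cube([12.7, 10.2, 5.1]) → bbox [-4.8,-9.3,-2.2] .. [7.9,0.9,2.9]
B = sphere(r=7.7) → bbox [-7.7,-7.7,-7.7] .. [7.7,7.7,7.7]
lo = A.lo+B.lo = [-4.8-7.7, -9.3-7.7, -2.2-7.7] = [-12.500,-17.000,-9.900]
hi = A.hi+B.hi = [7.9+7.7, 0.9+7.7, 2.9+7.7] = [15.600,8.600,10.600]
diag = √(28.1²+25.6²+20.5²) = √1865.22 = 43.188


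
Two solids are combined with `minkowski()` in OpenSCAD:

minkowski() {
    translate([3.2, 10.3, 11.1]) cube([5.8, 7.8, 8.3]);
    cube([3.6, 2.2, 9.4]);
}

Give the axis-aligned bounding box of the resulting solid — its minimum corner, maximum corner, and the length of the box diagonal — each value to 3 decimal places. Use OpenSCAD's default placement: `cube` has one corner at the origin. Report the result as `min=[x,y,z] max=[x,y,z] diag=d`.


min=[3.200,10.300,11.100] max=[12.600,20.300,28.800] diag=22.398

A = translate([3.2, 10.3, 11.1]) cube([5.8, 7.8, 8.3]) → bbox [3.2,10.3,11.1] .. [9,18.1,19.4]
B = cube([3.6, 2.2, 9.4]) → bbox [0,0,0] .. [3.6,2.2,9.4]
lo = A.lo+B.lo = [3.2+0, 10.3+0, 11.1+0] = [3.200,10.300,11.100]
hi = A.hi+B.hi = [9+3.6, 18.1+2.2, 19.4+9.4] = [12.600,20.300,28.800]
diag = √(9.4²+10²+17.7²) = √501.65 = 22.398


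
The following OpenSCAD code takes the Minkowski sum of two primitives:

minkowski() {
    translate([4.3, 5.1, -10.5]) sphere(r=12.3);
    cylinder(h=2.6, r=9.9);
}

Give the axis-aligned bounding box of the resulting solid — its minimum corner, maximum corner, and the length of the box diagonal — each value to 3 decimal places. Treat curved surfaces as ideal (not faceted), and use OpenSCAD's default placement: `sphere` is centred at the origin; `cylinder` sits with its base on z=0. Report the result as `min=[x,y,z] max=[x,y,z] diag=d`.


A = translate([4.3, 5.1, -10.5]) sphere(r=12.3) → bbox [-8,-7.2,-22.8] .. [16.6,17.4,1.8]
B = cylinder(h=2.6, r=9.9) → bbox [-9.9,-9.9,0] .. [9.9,9.9,2.6]
lo = A.lo+B.lo = [-8-9.9, -7.2-9.9, -22.8+0] = [-17.900,-17.100,-22.800]
hi = A.hi+B.hi = [16.6+9.9, 17.4+9.9, 1.8+2.6] = [26.500,27.300,4.400]
diag = √(44.4²+44.4²+27.2²) = √4682.56 = 68.429

min=[-17.900,-17.100,-22.800] max=[26.500,27.300,4.400] diag=68.429


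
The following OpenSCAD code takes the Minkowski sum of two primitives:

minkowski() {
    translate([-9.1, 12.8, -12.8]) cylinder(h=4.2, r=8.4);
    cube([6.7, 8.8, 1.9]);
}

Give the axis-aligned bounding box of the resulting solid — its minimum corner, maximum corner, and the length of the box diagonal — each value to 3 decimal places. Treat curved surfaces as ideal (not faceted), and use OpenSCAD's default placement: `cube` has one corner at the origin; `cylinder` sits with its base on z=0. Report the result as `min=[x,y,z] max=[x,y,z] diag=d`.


A = translate([-9.1, 12.8, -12.8]) cylinder(h=4.2, r=8.4) → bbox [-17.5,4.4,-12.8] .. [-0.7,21.2,-8.6]
B = cube([6.7, 8.8, 1.9]) → bbox [0,0,0] .. [6.7,8.8,1.9]
lo = A.lo+B.lo = [-17.5+0, 4.4+0, -12.8+0] = [-17.500,4.400,-12.800]
hi = A.hi+B.hi = [-0.7+6.7, 21.2+8.8, -8.6+1.9] = [6.000,30.000,-6.700]
diag = √(23.5²+25.6²+6.1²) = √1244.82 = 35.282

min=[-17.500,4.400,-12.800] max=[6.000,30.000,-6.700] diag=35.282


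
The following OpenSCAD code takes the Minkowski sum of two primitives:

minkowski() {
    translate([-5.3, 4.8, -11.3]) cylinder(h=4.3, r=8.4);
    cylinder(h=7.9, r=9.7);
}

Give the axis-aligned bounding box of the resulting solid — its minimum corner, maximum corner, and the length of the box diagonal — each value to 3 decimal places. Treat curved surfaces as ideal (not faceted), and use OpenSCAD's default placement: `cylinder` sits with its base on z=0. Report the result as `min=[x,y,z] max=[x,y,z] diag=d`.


min=[-23.400,-13.300,-11.300] max=[12.800,22.900,0.900] diag=52.628

A = translate([-5.3, 4.8, -11.3]) cylinder(h=4.3, r=8.4) → bbox [-13.7,-3.6,-11.3] .. [3.1,13.2,-7]
B = cylinder(h=7.9, r=9.7) → bbox [-9.7,-9.7,0] .. [9.7,9.7,7.9]
lo = A.lo+B.lo = [-13.7-9.7, -3.6-9.7, -11.3+0] = [-23.400,-13.300,-11.300]
hi = A.hi+B.hi = [3.1+9.7, 13.2+9.7, -7+7.9] = [12.800,22.900,0.900]
diag = √(36.2²+36.2²+12.2²) = √2769.72 = 52.628


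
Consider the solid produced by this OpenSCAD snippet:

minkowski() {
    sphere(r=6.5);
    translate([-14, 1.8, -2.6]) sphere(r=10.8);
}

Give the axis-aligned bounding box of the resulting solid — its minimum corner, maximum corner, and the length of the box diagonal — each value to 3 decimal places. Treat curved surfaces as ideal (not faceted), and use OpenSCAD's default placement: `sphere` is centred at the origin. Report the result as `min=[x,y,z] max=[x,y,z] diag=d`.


A = translate([-14, 1.8, -2.6]) sphere(r=10.8) → bbox [-24.8,-9,-13.4] .. [-3.2,12.6,8.2]
B = sphere(r=6.5) → bbox [-6.5,-6.5,-6.5] .. [6.5,6.5,6.5]
lo = A.lo+B.lo = [-24.8-6.5, -9-6.5, -13.4-6.5] = [-31.300,-15.500,-19.900]
hi = A.hi+B.hi = [-3.2+6.5, 12.6+6.5, 8.2+6.5] = [3.300,19.100,14.700]
diag = √(34.6²+34.6²+34.6²) = √3591.48 = 59.929

min=[-31.300,-15.500,-19.900] max=[3.300,19.100,14.700] diag=59.929


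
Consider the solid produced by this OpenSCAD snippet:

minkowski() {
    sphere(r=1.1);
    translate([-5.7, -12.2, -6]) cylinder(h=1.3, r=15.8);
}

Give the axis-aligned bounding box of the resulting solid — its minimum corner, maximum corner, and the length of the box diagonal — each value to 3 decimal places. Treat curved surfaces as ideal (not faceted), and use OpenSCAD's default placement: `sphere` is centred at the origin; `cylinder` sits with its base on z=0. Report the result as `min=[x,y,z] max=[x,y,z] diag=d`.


min=[-22.600,-29.100,-7.100] max=[11.200,4.700,-3.600] diag=47.928

A = translate([-5.7, -12.2, -6]) cylinder(h=1.3, r=15.8) → bbox [-21.5,-28,-6] .. [10.1,3.6,-4.7]
B = sphere(r=1.1) → bbox [-1.1,-1.1,-1.1] .. [1.1,1.1,1.1]
lo = A.lo+B.lo = [-21.5-1.1, -28-1.1, -6-1.1] = [-22.600,-29.100,-7.100]
hi = A.hi+B.hi = [10.1+1.1, 3.6+1.1, -4.7+1.1] = [11.200,4.700,-3.600]
diag = √(33.8²+33.8²+3.5²) = √2297.13 = 47.928


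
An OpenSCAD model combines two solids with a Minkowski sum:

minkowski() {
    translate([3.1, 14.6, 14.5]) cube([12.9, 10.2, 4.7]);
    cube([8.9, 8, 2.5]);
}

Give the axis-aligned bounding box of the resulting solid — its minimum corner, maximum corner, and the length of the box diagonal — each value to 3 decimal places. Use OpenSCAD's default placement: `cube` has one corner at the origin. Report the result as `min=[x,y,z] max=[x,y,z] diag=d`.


A = translate([3.1, 14.6, 14.5]) cube([12.9, 10.2, 4.7]) → bbox [3.1,14.6,14.5] .. [16,24.8,19.2]
B = cube([8.9, 8, 2.5]) → bbox [0,0,0] .. [8.9,8,2.5]
lo = A.lo+B.lo = [3.1+0, 14.6+0, 14.5+0] = [3.100,14.600,14.500]
hi = A.hi+B.hi = [16+8.9, 24.8+8, 19.2+2.5] = [24.900,32.800,21.700]
diag = √(21.8²+18.2²+7.2²) = √858.32 = 29.297

min=[3.100,14.600,14.500] max=[24.900,32.800,21.700] diag=29.297


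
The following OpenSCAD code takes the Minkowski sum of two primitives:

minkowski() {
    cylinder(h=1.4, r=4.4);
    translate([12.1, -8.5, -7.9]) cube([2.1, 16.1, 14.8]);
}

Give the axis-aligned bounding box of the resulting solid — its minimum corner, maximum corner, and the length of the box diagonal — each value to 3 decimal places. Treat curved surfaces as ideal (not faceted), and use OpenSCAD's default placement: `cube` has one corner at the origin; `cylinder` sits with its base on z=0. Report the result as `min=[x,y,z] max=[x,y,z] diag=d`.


min=[7.700,-12.900,-7.900] max=[18.600,12.000,8.300] diag=31.643

A = translate([12.1, -8.5, -7.9]) cube([2.1, 16.1, 14.8]) → bbox [12.1,-8.5,-7.9] .. [14.2,7.6,6.9]
B = cylinder(h=1.4, r=4.4) → bbox [-4.4,-4.4,0] .. [4.4,4.4,1.4]
lo = A.lo+B.lo = [12.1-4.4, -8.5-4.4, -7.9+0] = [7.700,-12.900,-7.900]
hi = A.hi+B.hi = [14.2+4.4, 7.6+4.4, 6.9+1.4] = [18.600,12.000,8.300]
diag = √(10.9²+24.9²+16.2²) = √1001.26 = 31.643


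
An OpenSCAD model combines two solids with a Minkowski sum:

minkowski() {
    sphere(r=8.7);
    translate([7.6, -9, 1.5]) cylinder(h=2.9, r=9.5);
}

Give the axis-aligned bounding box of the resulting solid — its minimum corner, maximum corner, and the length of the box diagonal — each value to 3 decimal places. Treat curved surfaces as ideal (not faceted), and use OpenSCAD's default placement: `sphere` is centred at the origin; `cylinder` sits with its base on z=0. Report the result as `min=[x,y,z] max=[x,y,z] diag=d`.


min=[-10.600,-27.200,-7.200] max=[25.800,9.200,13.100] diag=55.335

A = translate([7.6, -9, 1.5]) cylinder(h=2.9, r=9.5) → bbox [-1.9,-18.5,1.5] .. [17.1,0.5,4.4]
B = sphere(r=8.7) → bbox [-8.7,-8.7,-8.7] .. [8.7,8.7,8.7]
lo = A.lo+B.lo = [-1.9-8.7, -18.5-8.7, 1.5-8.7] = [-10.600,-27.200,-7.200]
hi = A.hi+B.hi = [17.1+8.7, 0.5+8.7, 4.4+8.7] = [25.800,9.200,13.100]
diag = √(36.4²+36.4²+20.3²) = √3062.01 = 55.335


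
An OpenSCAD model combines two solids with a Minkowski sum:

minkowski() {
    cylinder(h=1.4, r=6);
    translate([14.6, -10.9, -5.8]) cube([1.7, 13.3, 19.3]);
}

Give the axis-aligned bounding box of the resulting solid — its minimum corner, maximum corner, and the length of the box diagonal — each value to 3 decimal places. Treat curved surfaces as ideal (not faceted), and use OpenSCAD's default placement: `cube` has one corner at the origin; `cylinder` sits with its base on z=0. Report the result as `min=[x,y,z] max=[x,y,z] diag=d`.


min=[8.600,-16.900,-5.800] max=[22.300,8.400,14.900] diag=35.444

A = translate([14.6, -10.9, -5.8]) cube([1.7, 13.3, 19.3]) → bbox [14.6,-10.9,-5.8] .. [16.3,2.4,13.5]
B = cylinder(h=1.4, r=6) → bbox [-6,-6,0] .. [6,6,1.4]
lo = A.lo+B.lo = [14.6-6, -10.9-6, -5.8+0] = [8.600,-16.900,-5.800]
hi = A.hi+B.hi = [16.3+6, 2.4+6, 13.5+1.4] = [22.300,8.400,14.900]
diag = √(13.7²+25.3²+20.7²) = √1256.27 = 35.444


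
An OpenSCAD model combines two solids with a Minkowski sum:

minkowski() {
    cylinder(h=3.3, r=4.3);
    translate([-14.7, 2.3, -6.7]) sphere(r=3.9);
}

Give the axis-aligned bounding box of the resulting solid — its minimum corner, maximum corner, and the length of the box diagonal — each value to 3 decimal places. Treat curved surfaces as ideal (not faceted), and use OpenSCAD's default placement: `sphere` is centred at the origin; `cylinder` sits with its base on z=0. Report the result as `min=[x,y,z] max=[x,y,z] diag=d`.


A = translate([-14.7, 2.3, -6.7]) sphere(r=3.9) → bbox [-18.6,-1.6,-10.6] .. [-10.8,6.2,-2.8]
B = cylinder(h=3.3, r=4.3) → bbox [-4.3,-4.3,0] .. [4.3,4.3,3.3]
lo = A.lo+B.lo = [-18.6-4.3, -1.6-4.3, -10.6+0] = [-22.900,-5.900,-10.600]
hi = A.hi+B.hi = [-10.8+4.3, 6.2+4.3, -2.8+3.3] = [-6.500,10.500,0.500]
diag = √(16.4²+16.4²+11.1²) = √661.13 = 25.712

min=[-22.900,-5.900,-10.600] max=[-6.500,10.500,0.500] diag=25.712


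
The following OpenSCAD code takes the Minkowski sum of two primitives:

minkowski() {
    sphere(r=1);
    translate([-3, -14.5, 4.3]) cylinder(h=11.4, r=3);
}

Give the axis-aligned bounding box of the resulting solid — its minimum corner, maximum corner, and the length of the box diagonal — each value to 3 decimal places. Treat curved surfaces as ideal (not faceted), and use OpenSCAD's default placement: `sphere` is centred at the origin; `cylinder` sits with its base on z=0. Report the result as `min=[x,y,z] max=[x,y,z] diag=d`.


min=[-7.000,-18.500,3.300] max=[1.000,-10.500,16.700] diag=17.537

A = translate([-3, -14.5, 4.3]) cylinder(h=11.4, r=3) → bbox [-6,-17.5,4.3] .. [0,-11.5,15.7]
B = sphere(r=1) → bbox [-1,-1,-1] .. [1,1,1]
lo = A.lo+B.lo = [-6-1, -17.5-1, 4.3-1] = [-7.000,-18.500,3.300]
hi = A.hi+B.hi = [0+1, -11.5+1, 15.7+1] = [1.000,-10.500,16.700]
diag = √(8²+8²+13.4²) = √307.56 = 17.537


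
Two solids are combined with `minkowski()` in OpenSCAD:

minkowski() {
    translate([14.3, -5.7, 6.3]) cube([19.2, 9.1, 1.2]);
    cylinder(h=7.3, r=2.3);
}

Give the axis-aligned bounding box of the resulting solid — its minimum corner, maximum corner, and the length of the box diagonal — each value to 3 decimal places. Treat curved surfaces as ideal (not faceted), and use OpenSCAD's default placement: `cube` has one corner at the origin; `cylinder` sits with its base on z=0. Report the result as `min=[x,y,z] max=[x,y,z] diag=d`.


min=[12.000,-8.000,6.300] max=[35.800,5.700,14.800] diag=28.747

A = translate([14.3, -5.7, 6.3]) cube([19.2, 9.1, 1.2]) → bbox [14.3,-5.7,6.3] .. [33.5,3.4,7.5]
B = cylinder(h=7.3, r=2.3) → bbox [-2.3,-2.3,0] .. [2.3,2.3,7.3]
lo = A.lo+B.lo = [14.3-2.3, -5.7-2.3, 6.3+0] = [12.000,-8.000,6.300]
hi = A.hi+B.hi = [33.5+2.3, 3.4+2.3, 7.5+7.3] = [35.800,5.700,14.800]
diag = √(23.8²+13.7²+8.5²) = √826.38 = 28.747


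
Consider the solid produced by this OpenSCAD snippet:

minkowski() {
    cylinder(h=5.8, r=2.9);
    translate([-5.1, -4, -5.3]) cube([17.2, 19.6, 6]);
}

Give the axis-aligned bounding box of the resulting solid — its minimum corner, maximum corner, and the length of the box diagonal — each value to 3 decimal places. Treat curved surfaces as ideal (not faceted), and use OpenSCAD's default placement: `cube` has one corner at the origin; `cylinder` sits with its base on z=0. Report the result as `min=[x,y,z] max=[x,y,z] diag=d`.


min=[-8.000,-6.900,-5.300] max=[15.000,18.500,6.500] diag=36.241

A = translate([-5.1, -4, -5.3]) cube([17.2, 19.6, 6]) → bbox [-5.1,-4,-5.3] .. [12.1,15.6,0.7]
B = cylinder(h=5.8, r=2.9) → bbox [-2.9,-2.9,0] .. [2.9,2.9,5.8]
lo = A.lo+B.lo = [-5.1-2.9, -4-2.9, -5.3+0] = [-8.000,-6.900,-5.300]
hi = A.hi+B.hi = [12.1+2.9, 15.6+2.9, 0.7+5.8] = [15.000,18.500,6.500]
diag = √(23²+25.4²+11.8²) = √1313.4 = 36.241


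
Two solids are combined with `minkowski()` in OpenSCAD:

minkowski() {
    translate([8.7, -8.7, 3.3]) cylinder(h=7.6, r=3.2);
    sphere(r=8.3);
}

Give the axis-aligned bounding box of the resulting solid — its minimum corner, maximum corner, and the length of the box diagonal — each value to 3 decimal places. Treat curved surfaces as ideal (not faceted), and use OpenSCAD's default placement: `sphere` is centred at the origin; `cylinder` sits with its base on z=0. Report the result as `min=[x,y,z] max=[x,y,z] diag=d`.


A = translate([8.7, -8.7, 3.3]) cylinder(h=7.6, r=3.2) → bbox [5.5,-11.9,3.3] .. [11.9,-5.5,10.9]
B = sphere(r=8.3) → bbox [-8.3,-8.3,-8.3] .. [8.3,8.3,8.3]
lo = A.lo+B.lo = [5.5-8.3, -11.9-8.3, 3.3-8.3] = [-2.800,-20.200,-5.000]
hi = A.hi+B.hi = [11.9+8.3, -5.5+8.3, 10.9+8.3] = [20.200,2.800,19.200]
diag = √(23²+23²+24.2²) = √1643.64 = 40.542

min=[-2.800,-20.200,-5.000] max=[20.200,2.800,19.200] diag=40.542


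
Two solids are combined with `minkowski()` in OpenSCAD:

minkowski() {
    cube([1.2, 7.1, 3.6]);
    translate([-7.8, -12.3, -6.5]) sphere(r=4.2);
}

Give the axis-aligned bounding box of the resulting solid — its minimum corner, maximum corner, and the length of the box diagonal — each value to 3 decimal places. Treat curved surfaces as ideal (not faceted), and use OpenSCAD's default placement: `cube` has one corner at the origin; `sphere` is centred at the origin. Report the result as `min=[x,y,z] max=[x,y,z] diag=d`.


min=[-12.000,-16.500,-10.700] max=[-2.400,-1.000,1.300] diag=21.827

A = translate([-7.8, -12.3, -6.5]) sphere(r=4.2) → bbox [-12,-16.5,-10.7] .. [-3.6,-8.1,-2.3]
B = cube([1.2, 7.1, 3.6]) → bbox [0,0,0] .. [1.2,7.1,3.6]
lo = A.lo+B.lo = [-12+0, -16.5+0, -10.7+0] = [-12.000,-16.500,-10.700]
hi = A.hi+B.hi = [-3.6+1.2, -8.1+7.1, -2.3+3.6] = [-2.400,-1.000,1.300]
diag = √(9.6²+15.5²+12²) = √476.41 = 21.827


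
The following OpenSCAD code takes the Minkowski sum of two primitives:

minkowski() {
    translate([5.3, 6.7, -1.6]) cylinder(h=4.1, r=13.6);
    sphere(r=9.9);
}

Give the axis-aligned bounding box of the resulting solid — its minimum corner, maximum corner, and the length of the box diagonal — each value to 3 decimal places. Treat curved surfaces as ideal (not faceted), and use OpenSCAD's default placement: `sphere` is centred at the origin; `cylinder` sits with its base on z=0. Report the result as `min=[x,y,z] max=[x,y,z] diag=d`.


min=[-18.200,-16.800,-11.500] max=[28.800,30.200,12.400] diag=70.634

A = translate([5.3, 6.7, -1.6]) cylinder(h=4.1, r=13.6) → bbox [-8.3,-6.9,-1.6] .. [18.9,20.3,2.5]
B = sphere(r=9.9) → bbox [-9.9,-9.9,-9.9] .. [9.9,9.9,9.9]
lo = A.lo+B.lo = [-8.3-9.9, -6.9-9.9, -1.6-9.9] = [-18.200,-16.800,-11.500]
hi = A.hi+B.hi = [18.9+9.9, 20.3+9.9, 2.5+9.9] = [28.800,30.200,12.400]
diag = √(47²+47²+23.9²) = √4989.21 = 70.634


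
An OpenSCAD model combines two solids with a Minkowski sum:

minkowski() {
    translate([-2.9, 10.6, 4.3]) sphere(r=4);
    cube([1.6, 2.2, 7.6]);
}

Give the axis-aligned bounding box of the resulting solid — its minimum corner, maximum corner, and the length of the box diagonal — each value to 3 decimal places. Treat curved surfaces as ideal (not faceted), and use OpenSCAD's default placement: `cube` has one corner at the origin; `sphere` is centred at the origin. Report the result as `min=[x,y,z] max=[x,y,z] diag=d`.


min=[-6.900,6.600,0.300] max=[2.700,16.800,15.900] diag=20.966

A = translate([-2.9, 10.6, 4.3]) sphere(r=4) → bbox [-6.9,6.6,0.3] .. [1.1,14.6,8.3]
B = cube([1.6, 2.2, 7.6]) → bbox [0,0,0] .. [1.6,2.2,7.6]
lo = A.lo+B.lo = [-6.9+0, 6.6+0, 0.3+0] = [-6.900,6.600,0.300]
hi = A.hi+B.hi = [1.1+1.6, 14.6+2.2, 8.3+7.6] = [2.700,16.800,15.900]
diag = √(9.6²+10.2²+15.6²) = √439.56 = 20.966


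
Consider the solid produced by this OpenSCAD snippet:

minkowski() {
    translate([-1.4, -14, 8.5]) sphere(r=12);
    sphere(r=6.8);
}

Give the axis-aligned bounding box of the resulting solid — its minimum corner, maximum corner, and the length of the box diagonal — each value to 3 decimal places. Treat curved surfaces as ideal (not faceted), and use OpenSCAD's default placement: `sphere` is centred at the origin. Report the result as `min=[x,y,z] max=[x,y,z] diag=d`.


min=[-20.200,-32.800,-10.300] max=[17.400,4.800,27.300] diag=65.125

A = translate([-1.4, -14, 8.5]) sphere(r=12) → bbox [-13.4,-26,-3.5] .. [10.6,-2,20.5]
B = sphere(r=6.8) → bbox [-6.8,-6.8,-6.8] .. [6.8,6.8,6.8]
lo = A.lo+B.lo = [-13.4-6.8, -26-6.8, -3.5-6.8] = [-20.200,-32.800,-10.300]
hi = A.hi+B.hi = [10.6+6.8, -2+6.8, 20.5+6.8] = [17.400,4.800,27.300]
diag = √(37.6²+37.6²+37.6²) = √4241.28 = 65.125


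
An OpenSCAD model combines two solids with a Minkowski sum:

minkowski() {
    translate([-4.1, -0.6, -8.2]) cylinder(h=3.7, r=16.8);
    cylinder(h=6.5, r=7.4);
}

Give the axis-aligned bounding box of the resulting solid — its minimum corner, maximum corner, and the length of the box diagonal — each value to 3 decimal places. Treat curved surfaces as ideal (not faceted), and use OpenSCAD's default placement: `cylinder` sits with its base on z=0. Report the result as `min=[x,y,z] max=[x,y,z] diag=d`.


A = translate([-4.1, -0.6, -8.2]) cylinder(h=3.7, r=16.8) → bbox [-20.9,-17.4,-8.2] .. [12.7,16.2,-4.5]
B = cylinder(h=6.5, r=7.4) → bbox [-7.4,-7.4,0] .. [7.4,7.4,6.5]
lo = A.lo+B.lo = [-20.9-7.4, -17.4-7.4, -8.2+0] = [-28.300,-24.800,-8.200]
hi = A.hi+B.hi = [12.7+7.4, 16.2+7.4, -4.5+6.5] = [20.100,23.600,2.000]
diag = √(48.4²+48.4²+10.2²) = √4789.16 = 69.204

min=[-28.300,-24.800,-8.200] max=[20.100,23.600,2.000] diag=69.204


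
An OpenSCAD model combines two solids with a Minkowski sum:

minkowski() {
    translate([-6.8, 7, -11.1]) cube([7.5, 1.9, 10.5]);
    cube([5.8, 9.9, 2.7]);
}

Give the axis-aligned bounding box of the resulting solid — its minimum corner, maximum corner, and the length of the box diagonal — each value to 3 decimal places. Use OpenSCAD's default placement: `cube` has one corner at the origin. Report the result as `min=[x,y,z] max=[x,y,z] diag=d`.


A = translate([-6.8, 7, -11.1]) cube([7.5, 1.9, 10.5]) → bbox [-6.8,7,-11.1] .. [0.7,8.9,-0.6]
B = cube([5.8, 9.9, 2.7]) → bbox [0,0,0] .. [5.8,9.9,2.7]
lo = A.lo+B.lo = [-6.8+0, 7+0, -11.1+0] = [-6.800,7.000,-11.100]
hi = A.hi+B.hi = [0.7+5.8, 8.9+9.9, -0.6+2.7] = [6.500,18.800,2.100]
diag = √(13.3²+11.8²+13.2²) = √490.37 = 22.144

min=[-6.800,7.000,-11.100] max=[6.500,18.800,2.100] diag=22.144


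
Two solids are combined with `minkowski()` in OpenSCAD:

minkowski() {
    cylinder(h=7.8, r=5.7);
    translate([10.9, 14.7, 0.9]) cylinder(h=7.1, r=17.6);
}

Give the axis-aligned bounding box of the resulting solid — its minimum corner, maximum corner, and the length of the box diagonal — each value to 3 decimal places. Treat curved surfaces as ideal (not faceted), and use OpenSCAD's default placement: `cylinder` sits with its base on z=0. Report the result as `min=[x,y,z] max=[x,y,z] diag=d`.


min=[-12.400,-8.600,0.900] max=[34.200,38.000,15.800] diag=67.566

A = translate([10.9, 14.7, 0.9]) cylinder(h=7.1, r=17.6) → bbox [-6.7,-2.9,0.9] .. [28.5,32.3,8]
B = cylinder(h=7.8, r=5.7) → bbox [-5.7,-5.7,0] .. [5.7,5.7,7.8]
lo = A.lo+B.lo = [-6.7-5.7, -2.9-5.7, 0.9+0] = [-12.400,-8.600,0.900]
hi = A.hi+B.hi = [28.5+5.7, 32.3+5.7, 8+7.8] = [34.200,38.000,15.800]
diag = √(46.6²+46.6²+14.9²) = √4565.13 = 67.566
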